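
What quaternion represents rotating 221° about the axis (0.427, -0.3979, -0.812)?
-0.3502 + 0.4i - 0.3727j - 0.7606k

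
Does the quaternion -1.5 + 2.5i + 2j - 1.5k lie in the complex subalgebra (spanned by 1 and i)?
No. The quaternion -1.5 + 2.5i + 2j - 1.5k has j-coefficient y = 2 and k-coefficient z = -1.5, not both zero, so it does not lie in the complex subalgebra spanned by 1 and i.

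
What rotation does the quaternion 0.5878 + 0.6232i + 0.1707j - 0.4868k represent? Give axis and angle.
axis = (0.7703, 0.211, -0.6017), θ = 108°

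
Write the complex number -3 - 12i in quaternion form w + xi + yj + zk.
-3 - 12i + 0j + 0k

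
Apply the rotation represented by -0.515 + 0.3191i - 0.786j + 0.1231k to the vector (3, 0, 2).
(0.979, -1.615, -3.072)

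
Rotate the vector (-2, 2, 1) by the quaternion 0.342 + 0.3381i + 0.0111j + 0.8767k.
(0.491, -2.958, 0.102)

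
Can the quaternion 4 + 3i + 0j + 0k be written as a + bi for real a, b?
Yes. The quaternion 4 + 3i has j- and k-coefficients y = z = 0, so it lies in the complex subalgebra spanned by 1 and i.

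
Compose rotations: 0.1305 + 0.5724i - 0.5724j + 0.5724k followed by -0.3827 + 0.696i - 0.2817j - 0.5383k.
-0.3015 - 0.5976i - 0.5242j - 0.5265k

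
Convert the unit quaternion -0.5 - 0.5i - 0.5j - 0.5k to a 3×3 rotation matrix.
[[0, 0, 1], [1, 0, 0], [0, 1, 0]]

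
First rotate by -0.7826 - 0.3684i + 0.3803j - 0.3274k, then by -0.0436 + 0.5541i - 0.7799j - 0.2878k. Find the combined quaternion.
0.4406 - 0.0528i + 0.8812j + 0.1629k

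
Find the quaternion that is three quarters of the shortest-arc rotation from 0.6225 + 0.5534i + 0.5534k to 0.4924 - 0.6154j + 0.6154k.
0.5666 + 0.1561i - 0.4887j + 0.6448k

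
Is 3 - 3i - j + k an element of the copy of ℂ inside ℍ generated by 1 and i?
No. The quaternion 3 - 3i - j + k has j-coefficient y = -1 and k-coefficient z = 1, not both zero, so it does not lie in the complex subalgebra spanned by 1 and i.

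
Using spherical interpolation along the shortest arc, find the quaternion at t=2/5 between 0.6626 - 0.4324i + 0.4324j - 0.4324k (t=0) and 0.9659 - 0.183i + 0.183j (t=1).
0.8261 - 0.3492i + 0.3492j - 0.2715k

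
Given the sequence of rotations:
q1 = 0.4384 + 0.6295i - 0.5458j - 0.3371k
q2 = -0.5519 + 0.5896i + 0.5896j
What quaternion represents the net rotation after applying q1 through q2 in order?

q2 · q1 = -0.2913 - 0.2877i + 0.7585j - 0.5069k
-0.2913 - 0.2877i + 0.7585j - 0.5069k


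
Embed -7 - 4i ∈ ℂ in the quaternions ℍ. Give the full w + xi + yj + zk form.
-7 - 4i + 0j + 0k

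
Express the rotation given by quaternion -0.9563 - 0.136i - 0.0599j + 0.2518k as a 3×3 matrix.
[[0.866, 0.4979, 0.0461], [-0.4653, 0.8362, -0.2903], [-0.1831, 0.2299, 0.9558]]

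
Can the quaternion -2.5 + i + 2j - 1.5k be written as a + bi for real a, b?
No. The quaternion -2.5 + i + 2j - 1.5k has j-coefficient y = 2 and k-coefficient z = -1.5, not both zero, so it does not lie in the complex subalgebra spanned by 1 and i.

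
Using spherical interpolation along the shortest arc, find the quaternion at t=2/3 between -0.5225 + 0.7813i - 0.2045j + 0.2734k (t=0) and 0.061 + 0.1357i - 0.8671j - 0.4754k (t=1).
-0.1939 + 0.478i - 0.8143j - 0.2661k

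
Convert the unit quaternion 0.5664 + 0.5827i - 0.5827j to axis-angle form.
axis = (√2/2, -√2/2, 0), θ = 111°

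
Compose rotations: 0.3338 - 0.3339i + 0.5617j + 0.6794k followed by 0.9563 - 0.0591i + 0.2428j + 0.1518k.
0.06 - 0.2593i + 0.6077j + 0.7483k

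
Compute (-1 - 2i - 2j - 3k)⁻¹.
-0.0556 + 0.1111i + 0.1111j + 0.1667k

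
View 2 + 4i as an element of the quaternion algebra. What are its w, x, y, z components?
2 + 4i + 0j + 0k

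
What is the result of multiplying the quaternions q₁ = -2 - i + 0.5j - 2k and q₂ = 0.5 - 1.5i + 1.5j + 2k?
0.75 + 6.5i + 2.25j - 5.75k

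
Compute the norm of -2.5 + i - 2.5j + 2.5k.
4.444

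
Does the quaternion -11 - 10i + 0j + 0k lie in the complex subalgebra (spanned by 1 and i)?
Yes. The quaternion -11 - 10i has j- and k-coefficients y = z = 0, so it lies in the complex subalgebra spanned by 1 and i.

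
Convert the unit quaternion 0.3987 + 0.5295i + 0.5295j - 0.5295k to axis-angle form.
axis = (√3/3, √3/3, -√3/3), θ = 133°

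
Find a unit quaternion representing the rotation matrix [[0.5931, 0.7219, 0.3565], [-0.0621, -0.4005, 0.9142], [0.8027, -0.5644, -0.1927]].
-0.5 + 0.7393i + 0.2231j + 0.392k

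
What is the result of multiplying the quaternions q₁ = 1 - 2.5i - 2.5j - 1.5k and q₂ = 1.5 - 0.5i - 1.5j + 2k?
-0.5 - 11.5i + 0.5j + 2.25k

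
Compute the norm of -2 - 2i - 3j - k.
√18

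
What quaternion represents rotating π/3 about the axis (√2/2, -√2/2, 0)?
0.866 + 0.3536i - 0.3536j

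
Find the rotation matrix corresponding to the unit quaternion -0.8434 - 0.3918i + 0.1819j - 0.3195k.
[[0.7297, -0.6815, -0.0565], [0.3964, 0.4888, -0.7771], [0.5572, 0.5447, 0.6268]]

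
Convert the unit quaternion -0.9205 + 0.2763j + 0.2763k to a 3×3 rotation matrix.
[[0.6946, 0.5087, -0.5087], [-0.5087, 0.8473, 0.1527], [0.5087, 0.1527, 0.8473]]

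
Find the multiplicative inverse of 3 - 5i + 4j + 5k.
0.04 + 0.0667i - 0.0533j - 0.0667k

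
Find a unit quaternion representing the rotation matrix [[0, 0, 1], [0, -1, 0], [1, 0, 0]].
0.7071i + 0.7071k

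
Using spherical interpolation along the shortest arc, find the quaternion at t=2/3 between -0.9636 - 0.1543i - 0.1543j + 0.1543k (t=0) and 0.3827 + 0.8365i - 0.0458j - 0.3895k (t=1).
-0.6537 - 0.6729i - 0.0262j + 0.3453k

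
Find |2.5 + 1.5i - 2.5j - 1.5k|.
√17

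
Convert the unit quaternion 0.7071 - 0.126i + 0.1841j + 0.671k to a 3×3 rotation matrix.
[[0.0317, -0.9953, 0.0913], [0.9025, 0.0678, 0.4253], [-0.4294, 0.0689, 0.9005]]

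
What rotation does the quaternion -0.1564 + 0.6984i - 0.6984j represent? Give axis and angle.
axis = (√2/2, -√2/2, 0), θ = 198°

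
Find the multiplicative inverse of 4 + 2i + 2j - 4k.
0.1 - 0.05i - 0.05j + 0.1k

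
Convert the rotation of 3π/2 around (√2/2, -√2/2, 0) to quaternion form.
-0.7071 + 0.5i - 0.5j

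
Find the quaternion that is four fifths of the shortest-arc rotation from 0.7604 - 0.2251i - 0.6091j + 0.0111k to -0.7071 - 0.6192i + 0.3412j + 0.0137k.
0.7715 + 0.4707i - 0.428j - 0.009k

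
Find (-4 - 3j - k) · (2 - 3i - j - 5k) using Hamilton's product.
-16 + 26i + j + 9k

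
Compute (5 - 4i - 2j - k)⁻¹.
0.1087 + 0.087i + 0.0435j + 0.0217k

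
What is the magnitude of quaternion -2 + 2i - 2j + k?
√13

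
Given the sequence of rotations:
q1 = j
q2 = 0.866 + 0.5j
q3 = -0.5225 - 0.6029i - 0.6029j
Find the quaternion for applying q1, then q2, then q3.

q2 · q1 = -0.5 + 0.866j
q3 · q2 · q1 = 0.7834 + 0.3014i - 0.151j - 0.5221k
0.7834 + 0.3014i - 0.151j - 0.5221k


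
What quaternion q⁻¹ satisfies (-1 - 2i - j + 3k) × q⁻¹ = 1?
-0.0667 + 0.1333i + 0.0667j - 0.2k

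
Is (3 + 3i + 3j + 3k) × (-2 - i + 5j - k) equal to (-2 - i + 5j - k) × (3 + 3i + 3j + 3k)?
No: pq = -15 - 27i + 9j + 9k ≠ -15 + 9i + 9j - 27k = qp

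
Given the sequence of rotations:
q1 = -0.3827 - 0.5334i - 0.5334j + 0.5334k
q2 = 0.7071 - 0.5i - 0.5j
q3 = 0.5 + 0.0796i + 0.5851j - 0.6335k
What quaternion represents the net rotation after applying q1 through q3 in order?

q2 · q1 = -0.804 - 0.4525i + 0.0809j + 0.3772k
q3 · q2 · q1 = -0.1744 - 0.0183i - 0.1733j + 0.9691k
-0.1744 - 0.0183i - 0.1733j + 0.9691k


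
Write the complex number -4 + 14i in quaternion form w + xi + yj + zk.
-4 + 14i + 0j + 0k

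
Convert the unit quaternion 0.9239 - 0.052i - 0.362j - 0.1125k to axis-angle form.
axis = (-0.1359, -0.9461, -0.294), θ = π/4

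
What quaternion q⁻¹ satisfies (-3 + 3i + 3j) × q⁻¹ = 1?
-0.1111 - 0.1111i - 0.1111j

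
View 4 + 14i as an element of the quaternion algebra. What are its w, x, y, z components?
4 + 14i + 0j + 0k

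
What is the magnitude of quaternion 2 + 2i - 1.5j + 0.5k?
3.24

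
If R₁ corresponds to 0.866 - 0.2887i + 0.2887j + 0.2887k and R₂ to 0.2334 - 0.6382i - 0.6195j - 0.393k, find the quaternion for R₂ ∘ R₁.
0.3102 - 0.6855i - 0.1714j - 0.6361k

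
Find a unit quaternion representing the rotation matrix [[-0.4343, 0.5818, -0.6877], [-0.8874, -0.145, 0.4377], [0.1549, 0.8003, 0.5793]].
-0.5 - 0.1813i + 0.4213j + 0.7346k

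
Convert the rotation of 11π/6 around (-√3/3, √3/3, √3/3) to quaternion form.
-0.9659 - 0.1494i + 0.1494j + 0.1494k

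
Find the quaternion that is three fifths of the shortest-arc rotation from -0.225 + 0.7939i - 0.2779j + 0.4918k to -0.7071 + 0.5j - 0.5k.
0.4054 + 0.4171i - 0.5163j + 0.6286k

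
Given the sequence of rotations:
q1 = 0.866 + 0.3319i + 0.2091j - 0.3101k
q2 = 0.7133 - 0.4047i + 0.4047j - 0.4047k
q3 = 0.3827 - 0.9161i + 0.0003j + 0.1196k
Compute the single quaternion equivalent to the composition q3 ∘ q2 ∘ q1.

q2 · q1 = 0.5419 - 0.1546i + 0.2398j - 0.7906k
q3 · q2 · q1 = 0.1602 - 0.5845i - 0.6508j - 0.4574k
0.1602 - 0.5845i - 0.6508j - 0.4574k


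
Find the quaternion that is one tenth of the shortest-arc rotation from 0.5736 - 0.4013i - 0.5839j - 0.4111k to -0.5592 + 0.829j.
0.5829 - 0.3659i - 0.6211j - 0.3749k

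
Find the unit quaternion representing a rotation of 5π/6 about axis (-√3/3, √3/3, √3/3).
0.2588 - 0.5577i + 0.5577j + 0.5577k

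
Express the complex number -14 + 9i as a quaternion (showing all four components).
-14 + 9i + 0j + 0k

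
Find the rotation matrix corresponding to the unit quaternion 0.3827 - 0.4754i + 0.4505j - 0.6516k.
[[-0.2551, 0.0704, 0.9644], [-0.9271, -0.3012, -0.2232], [0.2747, -0.951, 0.1421]]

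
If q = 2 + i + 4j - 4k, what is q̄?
2 - i - 4j + 4k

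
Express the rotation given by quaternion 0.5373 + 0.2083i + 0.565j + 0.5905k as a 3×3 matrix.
[[-0.3358, -0.3992, 0.8532], [0.8699, 0.2158, 0.4434], [-0.3611, 0.8911, 0.2748]]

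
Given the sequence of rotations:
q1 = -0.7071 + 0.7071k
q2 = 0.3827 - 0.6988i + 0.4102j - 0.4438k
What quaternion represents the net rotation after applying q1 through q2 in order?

q2 · q1 = 0.0432 + 0.7842i + 0.2041j + 0.5844k
0.0432 + 0.7842i + 0.2041j + 0.5844k


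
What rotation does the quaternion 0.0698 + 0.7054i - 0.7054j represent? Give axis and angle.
axis = (√2/2, -√2/2, 0), θ = 172°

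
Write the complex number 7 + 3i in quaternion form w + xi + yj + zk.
7 + 3i + 0j + 0k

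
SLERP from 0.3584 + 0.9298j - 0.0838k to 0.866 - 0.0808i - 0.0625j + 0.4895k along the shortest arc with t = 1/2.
0.7867 - 0.0519i + 0.5572j + 0.2607k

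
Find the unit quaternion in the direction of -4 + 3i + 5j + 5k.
-0.4619 + 0.3464i + 0.5774j + 0.5774k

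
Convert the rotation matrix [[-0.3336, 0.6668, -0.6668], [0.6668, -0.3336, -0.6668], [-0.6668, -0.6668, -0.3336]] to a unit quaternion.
-0.5774i - 0.5774j + 0.5774k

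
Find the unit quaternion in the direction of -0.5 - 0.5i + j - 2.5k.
-0.1796 - 0.1796i + 0.3592j - 0.898k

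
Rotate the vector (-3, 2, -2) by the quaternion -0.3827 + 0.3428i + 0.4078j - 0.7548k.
(2.479, -2.614, -2.005)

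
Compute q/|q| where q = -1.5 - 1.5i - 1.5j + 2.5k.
-0.416 - 0.416i - 0.416j + 0.6934k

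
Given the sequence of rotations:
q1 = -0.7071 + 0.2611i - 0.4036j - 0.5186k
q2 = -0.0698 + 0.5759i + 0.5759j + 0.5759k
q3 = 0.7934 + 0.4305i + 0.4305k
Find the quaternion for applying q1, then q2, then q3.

q2 · q1 = 0.4301 - 0.4917i + 0.07j - 0.7538k
q3 · q2 · q1 = 0.8774 - 0.2351i + 0.1684j - 0.3828k
0.8774 - 0.2351i + 0.1684j - 0.3828k


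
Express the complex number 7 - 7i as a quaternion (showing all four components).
7 - 7i + 0j + 0k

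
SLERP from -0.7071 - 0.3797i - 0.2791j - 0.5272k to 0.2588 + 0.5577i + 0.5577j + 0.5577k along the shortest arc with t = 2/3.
-0.4251 - 0.5159i - 0.4807j - 0.5675k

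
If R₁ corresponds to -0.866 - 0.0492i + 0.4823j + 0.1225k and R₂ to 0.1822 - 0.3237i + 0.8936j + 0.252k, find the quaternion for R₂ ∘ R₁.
-0.6356 + 0.2593i - 0.6587j - 0.3081k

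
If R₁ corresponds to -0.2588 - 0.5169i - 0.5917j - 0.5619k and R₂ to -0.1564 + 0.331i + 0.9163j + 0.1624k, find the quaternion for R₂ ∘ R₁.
0.845 - 0.4236i - 0.0426j + 0.3236k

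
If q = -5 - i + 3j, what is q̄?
-5 + i - 3j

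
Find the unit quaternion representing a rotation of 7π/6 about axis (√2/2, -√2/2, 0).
-0.2588 + 0.683i - 0.683j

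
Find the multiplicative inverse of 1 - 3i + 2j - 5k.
0.0256 + 0.0769i - 0.0513j + 0.1282k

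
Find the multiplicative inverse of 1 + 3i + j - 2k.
0.0667 - 0.2i - 0.0667j + 0.1333k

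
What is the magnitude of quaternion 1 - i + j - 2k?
√7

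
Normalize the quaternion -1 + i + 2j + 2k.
-0.3162 + 0.3162i + 0.6325j + 0.6325k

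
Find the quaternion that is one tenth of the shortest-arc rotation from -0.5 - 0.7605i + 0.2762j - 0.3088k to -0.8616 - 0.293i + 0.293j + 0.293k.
-0.5595 - 0.7352i + 0.2882j - 0.2517k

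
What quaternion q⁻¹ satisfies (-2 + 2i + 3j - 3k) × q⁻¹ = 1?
-0.0769 - 0.0769i - 0.1154j + 0.1154k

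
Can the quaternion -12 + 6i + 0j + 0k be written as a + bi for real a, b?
Yes. The quaternion -12 + 6i has j- and k-coefficients y = z = 0, so it lies in the complex subalgebra spanned by 1 and i.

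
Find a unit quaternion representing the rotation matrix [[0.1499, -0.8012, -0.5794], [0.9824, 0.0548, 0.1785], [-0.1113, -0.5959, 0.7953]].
0.7071 - 0.2738i - 0.1655j + 0.6306k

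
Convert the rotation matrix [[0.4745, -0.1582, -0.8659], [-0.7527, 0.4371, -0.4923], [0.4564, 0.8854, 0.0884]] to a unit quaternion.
0.7071 + 0.4871i - 0.4675j - 0.2102k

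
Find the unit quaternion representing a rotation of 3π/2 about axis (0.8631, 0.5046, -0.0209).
-0.7071 + 0.6103i + 0.3568j - 0.0148k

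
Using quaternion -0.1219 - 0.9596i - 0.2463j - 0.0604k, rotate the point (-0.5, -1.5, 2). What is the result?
(-0.771, 0.621, -2.349)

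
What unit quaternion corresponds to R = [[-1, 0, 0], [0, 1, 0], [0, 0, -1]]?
j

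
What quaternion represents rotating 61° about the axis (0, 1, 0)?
0.8616 + 0.5075j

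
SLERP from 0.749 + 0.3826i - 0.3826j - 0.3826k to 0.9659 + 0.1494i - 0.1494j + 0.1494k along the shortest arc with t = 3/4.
0.9508 + 0.2188i - 0.2188j + 0.0131k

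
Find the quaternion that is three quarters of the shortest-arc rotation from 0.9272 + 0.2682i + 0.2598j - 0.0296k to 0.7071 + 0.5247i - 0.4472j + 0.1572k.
0.8174 + 0.4894i - 0.2808j + 0.1159k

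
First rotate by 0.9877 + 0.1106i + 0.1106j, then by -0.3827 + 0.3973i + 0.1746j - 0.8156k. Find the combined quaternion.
-0.4412 + 0.4403i + 0.0399j - 0.7809k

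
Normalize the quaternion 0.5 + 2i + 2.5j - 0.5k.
0.1525 + 0.61i + 0.7625j - 0.1525k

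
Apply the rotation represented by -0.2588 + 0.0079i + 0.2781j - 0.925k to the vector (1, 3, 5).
(-3.082, -4.203, 2.8)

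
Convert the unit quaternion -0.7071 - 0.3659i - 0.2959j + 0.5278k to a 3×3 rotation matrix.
[[0.2677, 0.963, 0.0322], [-0.5299, 0.1751, -0.8298], [-0.8047, 0.2051, 0.5571]]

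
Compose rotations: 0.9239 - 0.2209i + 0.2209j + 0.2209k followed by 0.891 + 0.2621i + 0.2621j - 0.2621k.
0.8811 + 0.1611i + 0.439j + 0.0705k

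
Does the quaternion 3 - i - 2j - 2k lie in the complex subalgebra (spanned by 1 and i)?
No. The quaternion 3 - i - 2j - 2k has j-coefficient y = -2 and k-coefficient z = -2, not both zero, so it does not lie in the complex subalgebra spanned by 1 and i.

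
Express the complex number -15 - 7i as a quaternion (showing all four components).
-15 - 7i + 0j + 0k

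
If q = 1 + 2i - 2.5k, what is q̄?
1 - 2i + 2.5k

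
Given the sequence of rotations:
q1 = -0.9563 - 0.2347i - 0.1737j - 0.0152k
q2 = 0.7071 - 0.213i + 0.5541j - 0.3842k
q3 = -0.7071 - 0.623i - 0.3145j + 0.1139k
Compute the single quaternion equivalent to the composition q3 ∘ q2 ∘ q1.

q2 · q1 = -0.6358 - 0.0374i - 0.5658j + 0.5237k
q3 · q2 · q1 = 0.1887 + 0.3223i + 0.922j - 0.102k
0.1887 + 0.3223i + 0.922j - 0.102k


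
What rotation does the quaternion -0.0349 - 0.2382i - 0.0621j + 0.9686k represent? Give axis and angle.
axis = (-0.2383, -0.0621, 0.9692), θ = 184°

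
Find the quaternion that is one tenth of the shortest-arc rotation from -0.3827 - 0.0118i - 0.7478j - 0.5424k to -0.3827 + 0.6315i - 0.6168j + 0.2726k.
-0.4062 + 0.0668i - 0.7776j - 0.4753k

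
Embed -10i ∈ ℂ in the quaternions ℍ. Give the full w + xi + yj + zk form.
0 - 10i + 0j + 0k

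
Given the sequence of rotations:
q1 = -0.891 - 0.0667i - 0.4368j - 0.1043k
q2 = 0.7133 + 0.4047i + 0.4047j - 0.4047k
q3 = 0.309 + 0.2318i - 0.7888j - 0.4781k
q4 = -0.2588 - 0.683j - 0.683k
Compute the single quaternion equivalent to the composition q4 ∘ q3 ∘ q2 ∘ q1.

q2 · q1 = -0.474 - 0.6271i - 0.603j + 0.1364k
q3 · q2 · q1 = -0.4115 - 0.6995i + 0.4558j - 0.3657k
q4 · q3 · q2 · q1 = 0.168 + 0.7421i + 0.6409j - 0.1021k
0.168 + 0.7421i + 0.6409j - 0.1021k


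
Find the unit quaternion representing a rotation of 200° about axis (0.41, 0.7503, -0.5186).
-0.1736 + 0.4038i + 0.7389j - 0.5107k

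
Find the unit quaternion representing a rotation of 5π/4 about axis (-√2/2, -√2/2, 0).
-0.3827 - 0.6533i - 0.6533j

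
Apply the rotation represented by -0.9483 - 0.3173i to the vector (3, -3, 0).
(3, -2.396, -1.805)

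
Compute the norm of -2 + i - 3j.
√14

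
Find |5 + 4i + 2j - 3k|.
√54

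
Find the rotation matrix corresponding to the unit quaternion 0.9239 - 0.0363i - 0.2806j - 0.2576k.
[[0.7098, 0.4964, -0.4998], [-0.4556, 0.8646, 0.2116], [0.5372, 0.0775, 0.8399]]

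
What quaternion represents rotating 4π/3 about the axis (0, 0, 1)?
-0.5 + 0.866k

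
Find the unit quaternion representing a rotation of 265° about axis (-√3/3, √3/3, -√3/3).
-0.6756 - 0.4257i + 0.4257j - 0.4257k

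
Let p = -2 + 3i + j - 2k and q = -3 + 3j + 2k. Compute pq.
7 - i - 15j + 11k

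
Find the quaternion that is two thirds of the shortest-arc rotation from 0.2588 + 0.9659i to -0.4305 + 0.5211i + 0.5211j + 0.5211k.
-0.2219 + 0.7964i + 0.3978j + 0.3978k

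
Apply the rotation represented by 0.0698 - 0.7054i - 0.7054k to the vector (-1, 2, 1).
(1.187, -1.784, -1.187)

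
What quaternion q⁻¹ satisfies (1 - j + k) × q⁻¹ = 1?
0.3333 + 0.3333j - 0.3333k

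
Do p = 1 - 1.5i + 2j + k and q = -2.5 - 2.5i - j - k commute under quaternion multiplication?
No: pq = -3.25 + 0.25i - 10j + 3k ≠ -3.25 + 2.25i - 2j - 10k = qp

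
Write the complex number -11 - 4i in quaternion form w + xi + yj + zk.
-11 - 4i + 0j + 0k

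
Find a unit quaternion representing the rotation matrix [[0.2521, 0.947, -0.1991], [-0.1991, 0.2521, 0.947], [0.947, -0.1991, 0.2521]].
0.6626 - 0.4324i - 0.4324j - 0.4324k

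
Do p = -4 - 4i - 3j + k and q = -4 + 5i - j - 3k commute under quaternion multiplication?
No: pq = 36 + 6i + 9j + 27k ≠ 36 - 14i + 23j - 11k = qp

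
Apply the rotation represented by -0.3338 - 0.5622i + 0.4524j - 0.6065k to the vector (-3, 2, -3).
(-2.532, 2.348, -3.174)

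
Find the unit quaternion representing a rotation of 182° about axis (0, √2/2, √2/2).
-0.0175 + 0.707j + 0.707k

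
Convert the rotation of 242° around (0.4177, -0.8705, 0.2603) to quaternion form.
-0.515 + 0.358i - 0.7462j + 0.2231k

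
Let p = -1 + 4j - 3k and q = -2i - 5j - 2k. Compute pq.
14 - 21i + 11j + 10k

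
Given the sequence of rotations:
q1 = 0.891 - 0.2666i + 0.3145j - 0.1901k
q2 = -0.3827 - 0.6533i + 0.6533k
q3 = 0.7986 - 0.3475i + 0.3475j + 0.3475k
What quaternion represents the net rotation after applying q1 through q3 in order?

q2 · q1 = -0.391 - 0.6855i - 0.4187j + 0.4494k
q3 · q2 · q1 = -0.5611 - 0.1099i - 0.5523j + 0.6067k
-0.5611 - 0.1099i - 0.5523j + 0.6067k


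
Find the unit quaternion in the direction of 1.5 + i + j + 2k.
0.5222 + 0.3482i + 0.3482j + 0.6963k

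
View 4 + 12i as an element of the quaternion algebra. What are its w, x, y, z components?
4 + 12i + 0j + 0k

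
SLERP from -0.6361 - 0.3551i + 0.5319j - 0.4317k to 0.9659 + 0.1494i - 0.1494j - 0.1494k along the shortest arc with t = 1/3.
-0.8088 - 0.3076i + 0.4333j - 0.2518k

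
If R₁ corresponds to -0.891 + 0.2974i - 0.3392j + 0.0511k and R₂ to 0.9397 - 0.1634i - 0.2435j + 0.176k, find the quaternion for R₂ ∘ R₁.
-0.8803 + 0.4723i - 0.0411j + 0.019k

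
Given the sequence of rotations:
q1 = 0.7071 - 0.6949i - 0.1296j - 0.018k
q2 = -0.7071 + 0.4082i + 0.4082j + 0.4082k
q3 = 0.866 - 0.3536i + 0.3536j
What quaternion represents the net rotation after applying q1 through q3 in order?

q2 · q1 = -0.1561 + 0.8256i + 0.104j + 0.5321k
q3 · q2 · q1 = 0.12 + 0.9583i + 0.223j + 0.1321k
0.12 + 0.9583i + 0.223j + 0.1321k


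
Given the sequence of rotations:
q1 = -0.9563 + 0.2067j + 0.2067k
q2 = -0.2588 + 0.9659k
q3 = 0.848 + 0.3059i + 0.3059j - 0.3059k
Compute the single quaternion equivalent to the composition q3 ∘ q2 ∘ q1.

q2 · q1 = 0.0478 - 0.1997i - 0.0535j - 0.9772k
q3 · q2 · q1 = -0.1809 - 0.47i + 0.3293j - 0.7986k
-0.1809 - 0.47i + 0.3293j - 0.7986k


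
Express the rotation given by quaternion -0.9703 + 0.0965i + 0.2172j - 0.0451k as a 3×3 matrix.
[[0.9016, -0.0456, -0.4302], [0.1294, 0.9773, 0.1677], [0.4128, -0.2069, 0.887]]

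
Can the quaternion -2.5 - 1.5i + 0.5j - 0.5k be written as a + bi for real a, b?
No. The quaternion -2.5 - 1.5i + 0.5j - 0.5k has j-coefficient y = 0.5 and k-coefficient z = -0.5, not both zero, so it does not lie in the complex subalgebra spanned by 1 and i.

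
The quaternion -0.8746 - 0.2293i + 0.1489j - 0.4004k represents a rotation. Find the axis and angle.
axis = (-0.4729, 0.3071, -0.8258), θ = 302°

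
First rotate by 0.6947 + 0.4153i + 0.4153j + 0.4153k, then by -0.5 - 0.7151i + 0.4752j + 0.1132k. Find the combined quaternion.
-0.2947 - 0.5541i + 0.4665j - 0.6233k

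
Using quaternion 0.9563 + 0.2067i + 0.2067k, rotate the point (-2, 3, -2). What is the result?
(-3.186, 2.487, -0.814)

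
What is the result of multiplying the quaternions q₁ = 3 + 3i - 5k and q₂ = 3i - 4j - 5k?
-34 - 11i - 12j - 27k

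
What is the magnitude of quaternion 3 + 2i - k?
√14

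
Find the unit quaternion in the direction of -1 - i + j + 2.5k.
-0.3288 - 0.3288i + 0.3288j + 0.822k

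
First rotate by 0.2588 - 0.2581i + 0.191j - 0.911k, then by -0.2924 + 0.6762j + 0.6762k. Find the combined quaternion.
0.4112 - 0.6697i - 0.0554j + 0.6159k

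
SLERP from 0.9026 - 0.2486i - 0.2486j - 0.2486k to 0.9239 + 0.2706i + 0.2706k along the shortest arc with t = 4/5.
0.9691 + 0.17i - 0.0552j + 0.17k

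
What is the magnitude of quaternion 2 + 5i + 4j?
√45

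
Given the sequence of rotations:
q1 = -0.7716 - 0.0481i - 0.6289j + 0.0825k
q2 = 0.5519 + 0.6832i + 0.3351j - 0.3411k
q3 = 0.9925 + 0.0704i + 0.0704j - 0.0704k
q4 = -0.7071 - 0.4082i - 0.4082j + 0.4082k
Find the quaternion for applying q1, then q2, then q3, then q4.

q2 · q1 = -0.1541 - 0.7406i - 0.6456j - 0.1048k
q3 · q2 · q1 = -0.0627 - 0.7987i - 0.5921j - 0.0865k
q4 · q3 · q2 · q1 = -0.4881 + 0.8674i + 0.0829j - 0.0488k
-0.4881 + 0.8674i + 0.0829j - 0.0488k


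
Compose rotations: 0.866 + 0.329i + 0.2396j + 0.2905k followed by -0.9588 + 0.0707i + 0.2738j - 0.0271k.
-0.9113 - 0.1682i - 0.0221j - 0.3751k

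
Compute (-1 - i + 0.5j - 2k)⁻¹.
-0.16 + 0.16i - 0.08j + 0.32k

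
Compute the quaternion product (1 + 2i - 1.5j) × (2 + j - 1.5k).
3.5 + 6.25i + j + 0.5k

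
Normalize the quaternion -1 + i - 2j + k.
-0.378 + 0.378i - 0.7559j + 0.378k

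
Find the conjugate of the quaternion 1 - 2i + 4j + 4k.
1 + 2i - 4j - 4k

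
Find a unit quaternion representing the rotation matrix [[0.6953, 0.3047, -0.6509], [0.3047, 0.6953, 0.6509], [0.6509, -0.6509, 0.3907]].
0.8339 - 0.3903i - 0.3903j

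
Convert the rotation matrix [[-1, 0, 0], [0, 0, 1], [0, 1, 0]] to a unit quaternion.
0.7071j + 0.7071k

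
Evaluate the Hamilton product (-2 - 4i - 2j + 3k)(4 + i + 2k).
-10 - 22i + 3j + 10k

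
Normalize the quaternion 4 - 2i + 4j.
0.6667 - 0.3333i + 0.6667j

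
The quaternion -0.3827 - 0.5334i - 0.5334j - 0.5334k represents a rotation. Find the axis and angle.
axis = (-√3/3, -√3/3, -√3/3), θ = 5π/4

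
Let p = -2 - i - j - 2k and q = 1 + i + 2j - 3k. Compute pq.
-5 + 4i - 10j + 3k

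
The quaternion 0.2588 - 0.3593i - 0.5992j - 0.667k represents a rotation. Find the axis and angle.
axis = (-0.372, -0.6203, -0.6905), θ = 5π/6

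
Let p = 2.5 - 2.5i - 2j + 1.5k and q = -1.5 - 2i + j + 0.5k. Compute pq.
-7.5 - 3.75i + 3.75j - 7.5k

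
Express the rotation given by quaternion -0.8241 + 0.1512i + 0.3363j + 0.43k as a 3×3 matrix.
[[0.404, 0.8104, -0.4243], [-0.607, 0.5845, 0.5384], [0.6843, 0.04, 0.7281]]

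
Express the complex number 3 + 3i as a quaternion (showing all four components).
3 + 3i + 0j + 0k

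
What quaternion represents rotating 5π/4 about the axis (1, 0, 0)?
-0.3827 + 0.9239i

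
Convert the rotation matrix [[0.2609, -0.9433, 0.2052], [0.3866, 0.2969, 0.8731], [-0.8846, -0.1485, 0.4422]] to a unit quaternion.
0.7071 - 0.3612i + 0.3853j + 0.4702k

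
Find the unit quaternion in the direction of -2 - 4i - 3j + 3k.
-0.3244 - 0.6489i - 0.4867j + 0.4867k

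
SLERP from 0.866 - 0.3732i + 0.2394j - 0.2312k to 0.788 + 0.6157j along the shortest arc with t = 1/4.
0.8749 - 0.2873i + 0.347j - 0.178k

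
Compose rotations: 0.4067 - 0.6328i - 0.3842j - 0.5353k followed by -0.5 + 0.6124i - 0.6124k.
-0.1436 + 0.3302i + 0.9074j - 0.2167k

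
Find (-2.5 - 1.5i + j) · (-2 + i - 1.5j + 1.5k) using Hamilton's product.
8 + 2i + 4j - 2.5k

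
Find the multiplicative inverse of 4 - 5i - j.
0.0952 + 0.119i + 0.0238j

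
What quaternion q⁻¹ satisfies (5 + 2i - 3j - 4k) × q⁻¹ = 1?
0.0926 - 0.037i + 0.0556j + 0.0741k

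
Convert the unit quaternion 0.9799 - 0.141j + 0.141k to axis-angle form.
axis = (0, -√2/2, √2/2), θ = 23°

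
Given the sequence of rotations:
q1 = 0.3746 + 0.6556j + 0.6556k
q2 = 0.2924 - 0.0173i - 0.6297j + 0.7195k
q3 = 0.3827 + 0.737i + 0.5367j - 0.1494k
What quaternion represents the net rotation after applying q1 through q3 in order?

q2 · q1 = 0.0507 - 0.891i - 0.0328j + 0.4499k
q3 · q2 · q1 = 0.7609 - 0.0671i - 0.1838j + 0.6186k
0.7609 - 0.0671i - 0.1838j + 0.6186k


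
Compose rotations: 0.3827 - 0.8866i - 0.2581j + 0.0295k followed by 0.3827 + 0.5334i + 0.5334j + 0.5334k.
0.7413 + 0.0182i - 0.3833j + 0.5507k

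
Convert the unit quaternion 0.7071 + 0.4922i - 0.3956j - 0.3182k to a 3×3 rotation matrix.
[[0.4845, 0.0606, -0.8727], [-0.8394, 0.313, -0.4443], [0.2462, 0.9478, 0.2025]]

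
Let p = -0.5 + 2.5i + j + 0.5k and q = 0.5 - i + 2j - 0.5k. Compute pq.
0.5 + 0.25i + 0.25j + 6.5k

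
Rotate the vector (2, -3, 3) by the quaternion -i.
(2, 3, -3)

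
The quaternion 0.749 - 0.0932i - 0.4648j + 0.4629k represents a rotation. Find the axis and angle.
axis = (-0.1407, -0.7015, 0.6986), θ = 83°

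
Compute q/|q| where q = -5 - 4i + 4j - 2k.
-0.6402 - 0.5121i + 0.5121j - 0.2561k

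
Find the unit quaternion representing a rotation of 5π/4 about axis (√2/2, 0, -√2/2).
-0.3827 + 0.6533i - 0.6533k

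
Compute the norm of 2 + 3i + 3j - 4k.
√38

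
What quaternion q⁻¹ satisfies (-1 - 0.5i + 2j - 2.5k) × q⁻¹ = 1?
-0.087 + 0.0435i - 0.1739j + 0.2174k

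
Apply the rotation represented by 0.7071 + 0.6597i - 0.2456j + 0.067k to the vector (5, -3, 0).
(5.608, -1.508, -0.521)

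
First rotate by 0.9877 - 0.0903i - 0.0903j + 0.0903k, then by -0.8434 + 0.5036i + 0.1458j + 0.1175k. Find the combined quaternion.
-0.785 + 0.5973i + 0.1641j + 0.0076k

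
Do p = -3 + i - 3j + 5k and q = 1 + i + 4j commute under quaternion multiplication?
No: pq = 8 - 22i - 10j + 12k ≠ 8 + 18i - 20j - 2k = qp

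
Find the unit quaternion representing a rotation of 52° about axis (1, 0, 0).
0.8988 + 0.4384i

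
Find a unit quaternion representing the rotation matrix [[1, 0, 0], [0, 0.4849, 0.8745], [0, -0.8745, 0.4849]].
0.8617 - 0.5075i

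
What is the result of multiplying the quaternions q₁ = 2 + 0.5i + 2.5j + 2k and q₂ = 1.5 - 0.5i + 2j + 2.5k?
-6.75 + 2i + 5.5j + 10.25k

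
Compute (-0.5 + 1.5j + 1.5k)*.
-0.5 - 1.5j - 1.5k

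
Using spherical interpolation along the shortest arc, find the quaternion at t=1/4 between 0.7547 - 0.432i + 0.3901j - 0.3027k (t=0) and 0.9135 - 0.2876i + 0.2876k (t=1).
0.8412 - 0.4171i + 0.3055j - 0.1582k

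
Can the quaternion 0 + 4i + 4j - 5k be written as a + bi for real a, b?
No. The quaternion 4i + 4j - 5k has j-coefficient y = 4 and k-coefficient z = -5, not both zero, so it does not lie in the complex subalgebra spanned by 1 and i.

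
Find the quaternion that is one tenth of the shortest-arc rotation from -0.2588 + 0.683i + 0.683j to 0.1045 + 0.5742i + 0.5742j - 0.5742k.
-0.2254 + 0.6875i + 0.6875j - 0.0625k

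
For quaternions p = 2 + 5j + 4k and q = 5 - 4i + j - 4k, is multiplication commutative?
No: pq = 21 - 32i + 11j + 32k ≠ 21 + 16i + 43j - 8k = qp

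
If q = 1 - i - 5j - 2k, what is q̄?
1 + i + 5j + 2k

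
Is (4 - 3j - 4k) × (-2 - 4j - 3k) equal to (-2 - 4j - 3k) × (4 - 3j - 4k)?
No: pq = -32 - 7i - 10j - 4k ≠ -32 + 7i - 10j - 4k = qp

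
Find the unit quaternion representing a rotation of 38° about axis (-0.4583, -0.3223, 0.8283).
0.9455 - 0.1492i - 0.1049j + 0.2697k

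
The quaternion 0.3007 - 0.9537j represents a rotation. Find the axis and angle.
axis = (0, -1, 0), θ = 145°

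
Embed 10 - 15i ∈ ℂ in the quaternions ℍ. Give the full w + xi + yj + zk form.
10 - 15i + 0j + 0k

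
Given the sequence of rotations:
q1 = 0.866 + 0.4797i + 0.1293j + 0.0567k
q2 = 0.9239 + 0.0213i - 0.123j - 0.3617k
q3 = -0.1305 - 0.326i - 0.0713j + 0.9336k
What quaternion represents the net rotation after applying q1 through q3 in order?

q2 · q1 = 0.8263 + 0.5014i - 0.1618j - 0.1991k
q3 · q2 · q1 = 0.23 - 0.1696i + 0.3654j + 0.8859k
0.23 - 0.1696i + 0.3654j + 0.8859k


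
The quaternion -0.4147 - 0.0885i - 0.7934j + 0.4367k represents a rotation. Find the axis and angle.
axis = (-0.0973, -0.8719, 0.4799), θ = 229°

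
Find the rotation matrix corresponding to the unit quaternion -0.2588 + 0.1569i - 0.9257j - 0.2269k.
[[-0.8168, -0.4079, 0.4079], [-0.173, 0.8478, 0.5013], [-0.5503, 0.3389, -0.7631]]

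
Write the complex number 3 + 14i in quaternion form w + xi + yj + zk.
3 + 14i + 0j + 0k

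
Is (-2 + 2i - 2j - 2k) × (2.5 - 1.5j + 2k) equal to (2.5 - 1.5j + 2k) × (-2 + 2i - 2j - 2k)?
No: pq = -4 - 2i - 6j - 12k ≠ -4 + 12i + 2j - 6k = qp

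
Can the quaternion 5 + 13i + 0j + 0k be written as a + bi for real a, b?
Yes. The quaternion 5 + 13i has j- and k-coefficients y = z = 0, so it lies in the complex subalgebra spanned by 1 and i.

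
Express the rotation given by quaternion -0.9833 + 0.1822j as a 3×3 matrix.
[[0.9336, 0, -0.3583], [0, 1, 0], [0.3583, 0, 0.9336]]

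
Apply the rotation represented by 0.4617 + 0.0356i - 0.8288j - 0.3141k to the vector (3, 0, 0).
(-1.713, -1.047, 2.229)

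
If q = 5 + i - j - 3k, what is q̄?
5 - i + j + 3k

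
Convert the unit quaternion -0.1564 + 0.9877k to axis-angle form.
axis = (0, 0, 1), θ = 198°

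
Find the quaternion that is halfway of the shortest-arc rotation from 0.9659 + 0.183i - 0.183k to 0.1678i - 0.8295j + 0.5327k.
0.6613 + 0.0104i + 0.5679j - 0.49k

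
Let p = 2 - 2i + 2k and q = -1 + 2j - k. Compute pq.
-2i + 2j - 8k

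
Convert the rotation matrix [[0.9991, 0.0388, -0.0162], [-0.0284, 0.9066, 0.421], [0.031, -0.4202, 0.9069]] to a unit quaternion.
0.9763 - 0.2154i - 0.0121j - 0.0172k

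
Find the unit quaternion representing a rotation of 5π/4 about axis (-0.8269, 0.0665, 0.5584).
-0.3827 - 0.764i + 0.0614j + 0.5159k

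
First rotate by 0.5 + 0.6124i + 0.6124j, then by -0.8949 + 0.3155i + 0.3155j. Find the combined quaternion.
-0.8339 - 0.3903i - 0.3903j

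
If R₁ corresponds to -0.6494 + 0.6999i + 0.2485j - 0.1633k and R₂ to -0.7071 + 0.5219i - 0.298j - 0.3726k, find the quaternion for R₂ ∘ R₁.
0.1071 - 0.6926i - 0.1577j + 0.6957k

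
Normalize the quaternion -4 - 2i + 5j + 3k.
-0.5443 - 0.2722i + 0.6804j + 0.4082k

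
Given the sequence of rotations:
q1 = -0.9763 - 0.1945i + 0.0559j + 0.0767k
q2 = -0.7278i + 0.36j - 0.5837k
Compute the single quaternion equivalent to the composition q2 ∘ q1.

q2 · q1 = -0.1169 + 0.7708i - 0.1821j + 0.5992k
-0.1169 + 0.7708i - 0.1821j + 0.5992k


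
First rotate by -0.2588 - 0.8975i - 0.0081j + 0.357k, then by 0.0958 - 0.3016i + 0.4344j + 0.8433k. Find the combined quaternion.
-0.593 + 0.154i - 0.7624j + 0.2083k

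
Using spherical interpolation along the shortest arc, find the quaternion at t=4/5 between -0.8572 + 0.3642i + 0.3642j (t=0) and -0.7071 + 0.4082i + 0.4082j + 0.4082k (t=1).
-0.7494 + 0.4057i + 0.4057j + 0.3305k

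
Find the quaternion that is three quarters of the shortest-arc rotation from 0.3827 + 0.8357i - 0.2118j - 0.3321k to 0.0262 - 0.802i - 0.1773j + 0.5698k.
0.0815 + 0.8414i + 0.0806j - 0.5282k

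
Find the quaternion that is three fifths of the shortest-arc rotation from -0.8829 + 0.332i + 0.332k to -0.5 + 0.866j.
-0.7692 + 0.1594i + 0.5979j + 0.1594k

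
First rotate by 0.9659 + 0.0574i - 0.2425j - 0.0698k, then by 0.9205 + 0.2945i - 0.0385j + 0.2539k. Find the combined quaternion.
0.8806 + 0.4016i - 0.2253j + 0.1118k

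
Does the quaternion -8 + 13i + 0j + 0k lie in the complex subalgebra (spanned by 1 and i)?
Yes. The quaternion -8 + 13i has j- and k-coefficients y = z = 0, so it lies in the complex subalgebra spanned by 1 and i.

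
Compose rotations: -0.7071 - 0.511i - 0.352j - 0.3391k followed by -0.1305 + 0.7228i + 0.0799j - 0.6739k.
0.2612 - 0.7087i + 0.5789j + 0.3072k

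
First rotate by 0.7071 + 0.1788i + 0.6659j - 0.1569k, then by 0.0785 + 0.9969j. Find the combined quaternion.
-0.6083 - 0.1424i + 0.7572j - 0.1906k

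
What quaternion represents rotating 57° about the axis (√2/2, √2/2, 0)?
0.8788 + 0.3374i + 0.3374j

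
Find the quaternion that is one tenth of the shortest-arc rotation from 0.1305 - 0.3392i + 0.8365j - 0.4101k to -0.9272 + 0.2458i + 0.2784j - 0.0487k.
-0.0127 - 0.2955i + 0.8629j - 0.4097k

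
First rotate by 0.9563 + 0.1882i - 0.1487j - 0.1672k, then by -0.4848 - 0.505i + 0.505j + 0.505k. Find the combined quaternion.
-0.209 - 0.5835i + 0.5656j + 0.544k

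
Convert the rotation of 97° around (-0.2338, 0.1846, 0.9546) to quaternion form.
0.6626 - 0.1751i + 0.1383j + 0.715k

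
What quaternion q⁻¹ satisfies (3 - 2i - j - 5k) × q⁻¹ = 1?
0.0769 + 0.0513i + 0.0256j + 0.1282k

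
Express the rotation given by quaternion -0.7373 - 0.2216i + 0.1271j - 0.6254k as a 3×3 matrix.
[[0.1854, -0.9785, 0.0898], [0.8659, 0.1195, -0.4857], [0.4646, 0.1678, 0.8695]]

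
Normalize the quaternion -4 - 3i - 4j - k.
-0.6172 - 0.4629i - 0.6172j - 0.1543k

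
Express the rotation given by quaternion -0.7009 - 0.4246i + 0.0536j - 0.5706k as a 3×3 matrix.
[[0.3431, -0.8454, 0.4094], [0.7543, -0.0117, -0.6564], [0.5597, 0.534, 0.6337]]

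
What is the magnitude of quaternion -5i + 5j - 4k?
√66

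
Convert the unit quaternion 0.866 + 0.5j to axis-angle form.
axis = (0, 1, 0), θ = π/3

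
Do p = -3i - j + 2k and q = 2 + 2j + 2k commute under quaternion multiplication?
No: pq = -2 - 12i + 4j - 2k ≠ -2 - 8j + 10k = qp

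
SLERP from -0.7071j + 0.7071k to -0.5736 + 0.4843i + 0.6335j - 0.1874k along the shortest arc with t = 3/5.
0.3807 - 0.3214i - 0.743j + 0.4469k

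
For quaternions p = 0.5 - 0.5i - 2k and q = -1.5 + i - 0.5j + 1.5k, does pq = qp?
No: pq = 2.75 + 0.25i - 1.5j + 4k ≠ 2.75 + 2.25i + j + 3.5k = qp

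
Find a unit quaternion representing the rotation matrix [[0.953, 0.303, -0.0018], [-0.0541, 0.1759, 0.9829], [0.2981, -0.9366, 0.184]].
0.7604 - 0.6311i - 0.0986j - 0.1174k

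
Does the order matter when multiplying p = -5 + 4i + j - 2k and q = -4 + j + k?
Yes: pq = 21 - 13i - 13j + 7k ≠ 21 - 19i - 5j - k = qp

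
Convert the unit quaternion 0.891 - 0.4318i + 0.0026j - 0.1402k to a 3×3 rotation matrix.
[[0.9607, 0.2476, 0.1257], [-0.2521, 0.5878, 0.7687], [0.1164, -0.7702, 0.6271]]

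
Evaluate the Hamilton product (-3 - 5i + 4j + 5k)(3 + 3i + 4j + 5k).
-35 - 24i + 40j - 32k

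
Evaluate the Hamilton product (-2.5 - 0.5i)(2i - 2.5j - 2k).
1 - 5i + 5.25j + 6.25k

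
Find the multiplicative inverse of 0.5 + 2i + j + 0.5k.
0.0909 - 0.3636i - 0.1818j - 0.0909k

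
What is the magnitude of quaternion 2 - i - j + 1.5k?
2.872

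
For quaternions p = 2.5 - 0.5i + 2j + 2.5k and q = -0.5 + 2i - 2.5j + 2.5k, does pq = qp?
No: pq = -1.5 + 16.5i - j + 2.25k ≠ -1.5 - 6i - 13.5j + 7.75k = qp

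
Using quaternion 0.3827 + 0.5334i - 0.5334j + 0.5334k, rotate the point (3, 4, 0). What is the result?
(-4.323, -1.035, 2.289)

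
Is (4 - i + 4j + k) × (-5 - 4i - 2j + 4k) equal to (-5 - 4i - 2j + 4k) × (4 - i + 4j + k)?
No: pq = -20 + 7i - 28j + 29k ≠ -20 - 29i - 28j - 7k = qp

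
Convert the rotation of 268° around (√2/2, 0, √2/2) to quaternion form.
-0.6947 + 0.5087i + 0.5087k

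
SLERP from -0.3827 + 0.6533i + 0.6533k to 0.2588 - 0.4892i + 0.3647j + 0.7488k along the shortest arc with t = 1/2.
-0.0847 + 0.1121i + 0.2492j + 0.9582k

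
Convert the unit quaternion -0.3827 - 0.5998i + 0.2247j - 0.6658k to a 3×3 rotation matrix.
[[0.0124, -0.7792, 0.6267], [0.2401, -0.6061, -0.7583], [0.9707, 0.1599, 0.1795]]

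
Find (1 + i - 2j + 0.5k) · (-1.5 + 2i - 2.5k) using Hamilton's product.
-2.25 + 5.5i + 6.5j + 0.75k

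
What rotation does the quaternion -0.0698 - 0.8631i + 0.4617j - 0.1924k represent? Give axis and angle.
axis = (-0.8652, 0.4628, -0.1929), θ = 188°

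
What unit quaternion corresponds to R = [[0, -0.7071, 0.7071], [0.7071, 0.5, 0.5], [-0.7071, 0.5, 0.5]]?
0.7071 + 0.5j + 0.5k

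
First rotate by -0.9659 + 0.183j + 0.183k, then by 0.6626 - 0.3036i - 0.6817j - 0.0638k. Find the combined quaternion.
-0.5036 + 0.1802i + 0.8353j + 0.1273k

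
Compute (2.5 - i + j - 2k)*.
2.5 + i - j + 2k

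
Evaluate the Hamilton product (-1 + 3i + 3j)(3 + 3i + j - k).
-15 + 3i + 11j - 5k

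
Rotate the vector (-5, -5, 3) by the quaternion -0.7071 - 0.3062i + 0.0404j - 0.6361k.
(4.681, -5.844, -1.714)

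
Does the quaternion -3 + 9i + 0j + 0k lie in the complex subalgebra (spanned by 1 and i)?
Yes. The quaternion -3 + 9i has j- and k-coefficients y = z = 0, so it lies in the complex subalgebra spanned by 1 and i.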